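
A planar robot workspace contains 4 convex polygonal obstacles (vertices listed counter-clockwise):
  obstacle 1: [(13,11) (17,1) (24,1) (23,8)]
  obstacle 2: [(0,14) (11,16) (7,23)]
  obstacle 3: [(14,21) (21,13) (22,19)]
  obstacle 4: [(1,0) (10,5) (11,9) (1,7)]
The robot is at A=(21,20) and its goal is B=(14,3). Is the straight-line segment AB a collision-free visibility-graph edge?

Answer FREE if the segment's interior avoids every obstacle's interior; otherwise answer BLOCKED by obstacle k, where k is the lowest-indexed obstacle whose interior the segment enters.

BLOCKED by obstacle 1

Obstacle 1 [(13,11) (17,1) (24,1) (23,8)]:
  edge (13,11)–(17,1): crosses AB
  edge (17,1)–(24,1): clear
  edge (24,1)–(23,8): clear
  edge (23,8)–(13,11): crosses AB
  → BLOCKED
Obstacle 2 [(0,14) (11,16) (7,23)]:
  edge (0,14)–(11,16): clear
  edge (11,16)–(7,23): clear
  edge (7,23)–(0,14): clear
  midpoint (35/2,23/2) outside
  → clear
Obstacle 3 [(14,21) (21,13) (22,19)]:
  edge (14,21)–(21,13): crosses AB
  edge (21,13)–(22,19): clear
  edge (22,19)–(14,21): crosses AB
  → BLOCKED
Obstacle 4 [(1,0) (10,5) (11,9) (1,7)]:
  edge (1,0)–(10,5): clear
  edge (10,5)–(11,9): clear
  edge (11,9)–(1,7): clear
  edge (1,7)–(1,0): clear
  midpoint (35/2,23/2) outside
  → clear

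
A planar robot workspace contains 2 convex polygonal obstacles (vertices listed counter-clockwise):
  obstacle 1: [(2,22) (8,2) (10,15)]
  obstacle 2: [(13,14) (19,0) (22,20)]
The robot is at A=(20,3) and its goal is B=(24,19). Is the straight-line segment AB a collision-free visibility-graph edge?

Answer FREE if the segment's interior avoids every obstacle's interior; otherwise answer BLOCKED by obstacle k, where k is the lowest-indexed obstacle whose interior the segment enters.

Obstacle 1 [(2,22) (8,2) (10,15)]:
  edge (2,22)–(8,2): clear
  edge (8,2)–(10,15): clear
  edge (10,15)–(2,22): clear
  midpoint (22,11) outside
  → clear
Obstacle 2 [(13,14) (19,0) (22,20)]:
  edge (13,14)–(19,0): clear
  edge (19,0)–(22,20): clear
  edge (22,20)–(13,14): clear
  midpoint (22,11) outside
  → clear

FREE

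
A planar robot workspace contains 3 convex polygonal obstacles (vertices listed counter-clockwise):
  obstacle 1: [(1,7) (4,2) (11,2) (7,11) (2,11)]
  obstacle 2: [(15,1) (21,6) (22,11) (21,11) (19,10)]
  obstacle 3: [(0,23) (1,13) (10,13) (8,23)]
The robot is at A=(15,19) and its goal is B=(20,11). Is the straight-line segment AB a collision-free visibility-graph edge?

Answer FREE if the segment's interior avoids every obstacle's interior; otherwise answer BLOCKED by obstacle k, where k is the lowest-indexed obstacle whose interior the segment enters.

Obstacle 1 [(1,7) (4,2) (11,2) (7,11) (2,11)]:
  edge (1,7)–(4,2): clear
  edge (4,2)–(11,2): clear
  edge (11,2)–(7,11): clear
  edge (7,11)–(2,11): clear
  edge (2,11)–(1,7): clear
  midpoint (35/2,15) outside
  → clear
Obstacle 2 [(15,1) (21,6) (22,11) (21,11) (19,10)]:
  edge (15,1)–(21,6): clear
  edge (21,6)–(22,11): clear
  edge (22,11)–(21,11): clear
  edge (21,11)–(19,10): clear
  edge (19,10)–(15,1): clear
  midpoint (35/2,15) outside
  → clear
Obstacle 3 [(0,23) (1,13) (10,13) (8,23)]:
  edge (0,23)–(1,13): clear
  edge (1,13)–(10,13): clear
  edge (10,13)–(8,23): clear
  edge (8,23)–(0,23): clear
  midpoint (35/2,15) outside
  → clear

FREE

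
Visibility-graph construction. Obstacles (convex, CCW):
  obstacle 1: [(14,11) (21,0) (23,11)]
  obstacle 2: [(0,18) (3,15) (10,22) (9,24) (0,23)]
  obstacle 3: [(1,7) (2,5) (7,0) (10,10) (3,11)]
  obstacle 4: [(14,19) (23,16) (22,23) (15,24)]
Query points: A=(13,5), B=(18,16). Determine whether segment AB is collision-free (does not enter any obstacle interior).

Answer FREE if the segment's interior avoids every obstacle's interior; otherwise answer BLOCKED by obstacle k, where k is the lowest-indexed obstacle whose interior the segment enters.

BLOCKED by obstacle 1

Obstacle 1 [(14,11) (21,0) (23,11)]:
  edge (14,11)–(21,0): crosses AB
  edge (21,0)–(23,11): clear
  edge (23,11)–(14,11): crosses AB
  → BLOCKED
Obstacle 2 [(0,18) (3,15) (10,22) (9,24) (0,23)]:
  edge (0,18)–(3,15): clear
  edge (3,15)–(10,22): clear
  edge (10,22)–(9,24): clear
  edge (9,24)–(0,23): clear
  edge (0,23)–(0,18): clear
  midpoint (31/2,21/2) outside
  → clear
Obstacle 3 [(1,7) (2,5) (7,0) (10,10) (3,11)]:
  edge (1,7)–(2,5): clear
  edge (2,5)–(7,0): clear
  edge (7,0)–(10,10): clear
  edge (10,10)–(3,11): clear
  edge (3,11)–(1,7): clear
  midpoint (31/2,21/2) outside
  → clear
Obstacle 4 [(14,19) (23,16) (22,23) (15,24)]:
  edge (14,19)–(23,16): clear
  edge (23,16)–(22,23): clear
  edge (22,23)–(15,24): clear
  edge (15,24)–(14,19): clear
  midpoint (31/2,21/2) outside
  → clear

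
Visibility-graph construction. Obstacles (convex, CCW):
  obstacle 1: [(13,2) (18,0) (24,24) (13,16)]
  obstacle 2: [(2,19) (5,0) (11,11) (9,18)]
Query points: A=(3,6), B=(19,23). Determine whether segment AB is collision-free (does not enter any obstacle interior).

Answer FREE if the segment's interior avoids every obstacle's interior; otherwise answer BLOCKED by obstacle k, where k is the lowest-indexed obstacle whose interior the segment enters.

BLOCKED by obstacle 2

Obstacle 1 [(13,2) (18,0) (24,24) (13,16)]:
  edge (13,2)–(18,0): clear
  edge (18,0)–(24,24): clear
  edge (24,24)–(13,16): clear
  edge (13,16)–(13,2): clear
  midpoint (11,29/2) outside
  → clear
Obstacle 2 [(2,19) (5,0) (11,11) (9,18)]:
  edge (2,19)–(5,0): crosses AB
  edge (5,0)–(11,11): clear
  edge (11,11)–(9,18): crosses AB
  edge (9,18)–(2,19): clear
  → BLOCKED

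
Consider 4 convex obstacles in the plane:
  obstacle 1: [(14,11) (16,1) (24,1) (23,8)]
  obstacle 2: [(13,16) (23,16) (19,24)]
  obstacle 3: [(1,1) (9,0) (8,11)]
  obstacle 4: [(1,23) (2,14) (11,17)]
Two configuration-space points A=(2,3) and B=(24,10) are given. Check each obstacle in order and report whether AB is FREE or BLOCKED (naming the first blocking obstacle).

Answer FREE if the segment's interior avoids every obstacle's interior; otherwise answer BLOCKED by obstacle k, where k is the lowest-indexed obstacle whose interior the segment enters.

Obstacle 1 [(14,11) (16,1) (24,1) (23,8)]:
  edge (14,11)–(16,1): crosses AB
  edge (16,1)–(24,1): clear
  edge (24,1)–(23,8): clear
  edge (23,8)–(14,11): crosses AB
  → BLOCKED
Obstacle 2 [(13,16) (23,16) (19,24)]:
  edge (13,16)–(23,16): clear
  edge (23,16)–(19,24): clear
  edge (19,24)–(13,16): clear
  midpoint (13,13/2) outside
  → clear
Obstacle 3 [(1,1) (9,0) (8,11)]:
  edge (1,1)–(9,0): clear
  edge (9,0)–(8,11): crosses AB
  edge (8,11)–(1,1): crosses AB
  → BLOCKED
Obstacle 4 [(1,23) (2,14) (11,17)]:
  edge (1,23)–(2,14): clear
  edge (2,14)–(11,17): clear
  edge (11,17)–(1,23): clear
  midpoint (13,13/2) outside
  → clear

BLOCKED by obstacle 1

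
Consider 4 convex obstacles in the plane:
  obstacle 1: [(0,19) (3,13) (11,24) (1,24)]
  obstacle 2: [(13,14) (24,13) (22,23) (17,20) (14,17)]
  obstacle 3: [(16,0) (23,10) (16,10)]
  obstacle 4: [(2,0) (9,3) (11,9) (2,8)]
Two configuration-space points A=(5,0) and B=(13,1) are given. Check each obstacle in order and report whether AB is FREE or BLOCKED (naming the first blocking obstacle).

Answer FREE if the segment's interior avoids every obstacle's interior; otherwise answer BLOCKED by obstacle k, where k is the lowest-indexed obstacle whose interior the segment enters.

FREE

Obstacle 1 [(0,19) (3,13) (11,24) (1,24)]:
  edge (0,19)–(3,13): clear
  edge (3,13)–(11,24): clear
  edge (11,24)–(1,24): clear
  edge (1,24)–(0,19): clear
  midpoint (9,1/2) outside
  → clear
Obstacle 2 [(13,14) (24,13) (22,23) (17,20) (14,17)]:
  edge (13,14)–(24,13): clear
  edge (24,13)–(22,23): clear
  edge (22,23)–(17,20): clear
  edge (17,20)–(14,17): clear
  edge (14,17)–(13,14): clear
  midpoint (9,1/2) outside
  → clear
Obstacle 3 [(16,0) (23,10) (16,10)]:
  edge (16,0)–(23,10): clear
  edge (23,10)–(16,10): clear
  edge (16,10)–(16,0): clear
  midpoint (9,1/2) outside
  → clear
Obstacle 4 [(2,0) (9,3) (11,9) (2,8)]:
  edge (2,0)–(9,3): clear
  edge (9,3)–(11,9): clear
  edge (11,9)–(2,8): clear
  edge (2,8)–(2,0): clear
  midpoint (9,1/2) outside
  → clear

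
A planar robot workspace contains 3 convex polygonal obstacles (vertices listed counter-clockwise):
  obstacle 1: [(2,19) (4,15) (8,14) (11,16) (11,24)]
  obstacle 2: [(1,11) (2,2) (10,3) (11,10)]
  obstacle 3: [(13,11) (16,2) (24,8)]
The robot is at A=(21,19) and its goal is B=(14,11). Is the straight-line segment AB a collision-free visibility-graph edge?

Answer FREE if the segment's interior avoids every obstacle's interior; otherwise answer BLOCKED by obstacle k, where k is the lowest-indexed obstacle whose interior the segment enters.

Obstacle 1 [(2,19) (4,15) (8,14) (11,16) (11,24)]:
  edge (2,19)–(4,15): clear
  edge (4,15)–(8,14): clear
  edge (8,14)–(11,16): clear
  edge (11,16)–(11,24): clear
  edge (11,24)–(2,19): clear
  midpoint (35/2,15) outside
  → clear
Obstacle 2 [(1,11) (2,2) (10,3) (11,10)]:
  edge (1,11)–(2,2): clear
  edge (2,2)–(10,3): clear
  edge (10,3)–(11,10): clear
  edge (11,10)–(1,11): clear
  midpoint (35/2,15) outside
  → clear
Obstacle 3 [(13,11) (16,2) (24,8)]:
  edge (13,11)–(16,2): clear
  edge (16,2)–(24,8): clear
  edge (24,8)–(13,11): clear
  midpoint (35/2,15) outside
  → clear

FREE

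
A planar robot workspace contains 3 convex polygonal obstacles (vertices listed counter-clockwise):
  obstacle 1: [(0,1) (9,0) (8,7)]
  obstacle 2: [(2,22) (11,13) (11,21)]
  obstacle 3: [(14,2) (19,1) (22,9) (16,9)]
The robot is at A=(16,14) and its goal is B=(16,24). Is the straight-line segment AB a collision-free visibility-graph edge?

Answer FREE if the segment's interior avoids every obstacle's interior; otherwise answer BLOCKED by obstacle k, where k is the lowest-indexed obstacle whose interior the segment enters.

Obstacle 1 [(0,1) (9,0) (8,7)]:
  edge (0,1)–(9,0): clear
  edge (9,0)–(8,7): clear
  edge (8,7)–(0,1): clear
  midpoint (16,19) outside
  → clear
Obstacle 2 [(2,22) (11,13) (11,21)]:
  edge (2,22)–(11,13): clear
  edge (11,13)–(11,21): clear
  edge (11,21)–(2,22): clear
  midpoint (16,19) outside
  → clear
Obstacle 3 [(14,2) (19,1) (22,9) (16,9)]:
  edge (14,2)–(19,1): clear
  edge (19,1)–(22,9): clear
  edge (22,9)–(16,9): clear
  edge (16,9)–(14,2): clear
  midpoint (16,19) outside
  → clear

FREE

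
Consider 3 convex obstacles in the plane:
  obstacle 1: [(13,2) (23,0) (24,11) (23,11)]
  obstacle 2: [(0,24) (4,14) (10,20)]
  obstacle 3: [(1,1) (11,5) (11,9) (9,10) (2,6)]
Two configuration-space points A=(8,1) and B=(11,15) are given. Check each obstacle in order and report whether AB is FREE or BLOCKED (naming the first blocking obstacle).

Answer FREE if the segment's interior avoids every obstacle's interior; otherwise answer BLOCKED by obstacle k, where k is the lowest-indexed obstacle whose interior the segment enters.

Obstacle 1 [(13,2) (23,0) (24,11) (23,11)]:
  edge (13,2)–(23,0): clear
  edge (23,0)–(24,11): clear
  edge (24,11)–(23,11): clear
  edge (23,11)–(13,2): clear
  midpoint (19/2,8) outside
  → clear
Obstacle 2 [(0,24) (4,14) (10,20)]:
  edge (0,24)–(4,14): clear
  edge (4,14)–(10,20): clear
  edge (10,20)–(0,24): clear
  midpoint (19/2,8) outside
  → clear
Obstacle 3 [(1,1) (11,5) (11,9) (9,10) (2,6)]:
  edge (1,1)–(11,5): crosses AB
  edge (11,5)–(11,9): clear
  edge (11,9)–(9,10): crosses AB
  edge (9,10)–(2,6): clear
  edge (2,6)–(1,1): clear
  → BLOCKED

BLOCKED by obstacle 3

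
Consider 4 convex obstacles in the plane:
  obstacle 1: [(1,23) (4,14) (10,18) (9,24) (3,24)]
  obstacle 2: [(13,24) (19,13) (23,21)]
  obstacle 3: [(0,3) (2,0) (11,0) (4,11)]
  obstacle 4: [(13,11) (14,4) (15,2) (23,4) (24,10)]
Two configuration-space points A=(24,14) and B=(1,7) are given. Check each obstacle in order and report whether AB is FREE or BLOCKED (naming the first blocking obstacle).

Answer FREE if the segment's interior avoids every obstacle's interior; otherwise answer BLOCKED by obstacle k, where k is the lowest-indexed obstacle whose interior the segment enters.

BLOCKED by obstacle 3

Obstacle 1 [(1,23) (4,14) (10,18) (9,24) (3,24)]:
  edge (1,23)–(4,14): clear
  edge (4,14)–(10,18): clear
  edge (10,18)–(9,24): clear
  edge (9,24)–(3,24): clear
  edge (3,24)–(1,23): clear
  midpoint (25/2,21/2) outside
  → clear
Obstacle 2 [(13,24) (19,13) (23,21)]:
  edge (13,24)–(19,13): clear
  edge (19,13)–(23,21): clear
  edge (23,21)–(13,24): clear
  midpoint (25/2,21/2) outside
  → clear
Obstacle 3 [(0,3) (2,0) (11,0) (4,11)]:
  edge (0,3)–(2,0): clear
  edge (2,0)–(11,0): clear
  edge (11,0)–(4,11): crosses AB
  edge (4,11)–(0,3): crosses AB
  → BLOCKED
Obstacle 4 [(13,11) (14,4) (15,2) (23,4) (24,10)]:
  edge (13,11)–(14,4): crosses AB
  edge (14,4)–(15,2): clear
  edge (15,2)–(23,4): clear
  edge (23,4)–(24,10): clear
  edge (24,10)–(13,11): crosses AB
  → BLOCKED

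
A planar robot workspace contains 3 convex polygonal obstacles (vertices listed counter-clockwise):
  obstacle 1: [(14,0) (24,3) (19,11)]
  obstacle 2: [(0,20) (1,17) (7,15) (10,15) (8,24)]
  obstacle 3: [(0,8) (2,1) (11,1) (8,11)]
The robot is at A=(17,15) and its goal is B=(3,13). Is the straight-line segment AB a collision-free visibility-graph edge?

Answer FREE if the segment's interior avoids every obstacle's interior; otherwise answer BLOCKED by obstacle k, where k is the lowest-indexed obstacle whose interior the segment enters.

FREE

Obstacle 1 [(14,0) (24,3) (19,11)]:
  edge (14,0)–(24,3): clear
  edge (24,3)–(19,11): clear
  edge (19,11)–(14,0): clear
  midpoint (10,14) outside
  → clear
Obstacle 2 [(0,20) (1,17) (7,15) (10,15) (8,24)]:
  edge (0,20)–(1,17): clear
  edge (1,17)–(7,15): clear
  edge (7,15)–(10,15): clear
  edge (10,15)–(8,24): clear
  edge (8,24)–(0,20): clear
  midpoint (10,14) outside
  → clear
Obstacle 3 [(0,8) (2,1) (11,1) (8,11)]:
  edge (0,8)–(2,1): clear
  edge (2,1)–(11,1): clear
  edge (11,1)–(8,11): clear
  edge (8,11)–(0,8): clear
  midpoint (10,14) outside
  → clear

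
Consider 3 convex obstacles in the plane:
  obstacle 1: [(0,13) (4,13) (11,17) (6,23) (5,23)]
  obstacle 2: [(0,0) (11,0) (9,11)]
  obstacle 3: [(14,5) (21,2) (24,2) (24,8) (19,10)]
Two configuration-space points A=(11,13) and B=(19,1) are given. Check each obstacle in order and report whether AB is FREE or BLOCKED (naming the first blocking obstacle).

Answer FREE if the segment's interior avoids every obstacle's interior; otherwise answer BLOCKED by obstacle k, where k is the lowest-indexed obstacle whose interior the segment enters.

Obstacle 1 [(0,13) (4,13) (11,17) (6,23) (5,23)]:
  edge (0,13)–(4,13): clear
  edge (4,13)–(11,17): clear
  edge (11,17)–(6,23): clear
  edge (6,23)–(5,23): clear
  edge (5,23)–(0,13): clear
  midpoint (15,7) outside
  → clear
Obstacle 2 [(0,0) (11,0) (9,11)]:
  edge (0,0)–(11,0): clear
  edge (11,0)–(9,11): clear
  edge (9,11)–(0,0): clear
  midpoint (15,7) outside
  → clear
Obstacle 3 [(14,5) (21,2) (24,2) (24,8) (19,10)]:
  edge (14,5)–(21,2): crosses AB
  edge (21,2)–(24,2): clear
  edge (24,2)–(24,8): clear
  edge (24,8)–(19,10): clear
  edge (19,10)–(14,5): crosses AB
  → BLOCKED

BLOCKED by obstacle 3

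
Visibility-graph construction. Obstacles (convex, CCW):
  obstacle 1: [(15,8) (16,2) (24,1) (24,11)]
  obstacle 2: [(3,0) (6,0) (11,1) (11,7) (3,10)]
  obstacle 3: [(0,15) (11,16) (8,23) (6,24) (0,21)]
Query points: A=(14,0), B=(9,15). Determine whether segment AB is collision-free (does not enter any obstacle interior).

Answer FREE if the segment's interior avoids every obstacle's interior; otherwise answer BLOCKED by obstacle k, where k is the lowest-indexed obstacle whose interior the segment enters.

FREE

Obstacle 1 [(15,8) (16,2) (24,1) (24,11)]:
  edge (15,8)–(16,2): clear
  edge (16,2)–(24,1): clear
  edge (24,1)–(24,11): clear
  edge (24,11)–(15,8): clear
  midpoint (23/2,15/2) outside
  → clear
Obstacle 2 [(3,0) (6,0) (11,1) (11,7) (3,10)]:
  edge (3,0)–(6,0): clear
  edge (6,0)–(11,1): clear
  edge (11,1)–(11,7): clear
  edge (11,7)–(3,10): clear
  edge (3,10)–(3,0): clear
  midpoint (23/2,15/2) outside
  → clear
Obstacle 3 [(0,15) (11,16) (8,23) (6,24) (0,21)]:
  edge (0,15)–(11,16): clear
  edge (11,16)–(8,23): clear
  edge (8,23)–(6,24): clear
  edge (6,24)–(0,21): clear
  edge (0,21)–(0,15): clear
  midpoint (23/2,15/2) outside
  → clear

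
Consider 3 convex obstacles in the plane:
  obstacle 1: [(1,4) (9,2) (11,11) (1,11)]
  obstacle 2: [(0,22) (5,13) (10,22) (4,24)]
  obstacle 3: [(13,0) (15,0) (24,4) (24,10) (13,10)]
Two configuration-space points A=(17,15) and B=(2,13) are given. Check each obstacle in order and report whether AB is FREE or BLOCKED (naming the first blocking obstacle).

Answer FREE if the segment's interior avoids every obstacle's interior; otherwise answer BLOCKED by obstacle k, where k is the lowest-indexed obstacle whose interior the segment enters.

Obstacle 1 [(1,4) (9,2) (11,11) (1,11)]:
  edge (1,4)–(9,2): clear
  edge (9,2)–(11,11): clear
  edge (11,11)–(1,11): clear
  edge (1,11)–(1,4): clear
  midpoint (19/2,14) outside
  → clear
Obstacle 2 [(0,22) (5,13) (10,22) (4,24)]:
  edge (0,22)–(5,13): crosses AB
  edge (5,13)–(10,22): crosses AB
  edge (10,22)–(4,24): clear
  edge (4,24)–(0,22): clear
  → BLOCKED
Obstacle 3 [(13,0) (15,0) (24,4) (24,10) (13,10)]:
  edge (13,0)–(15,0): clear
  edge (15,0)–(24,4): clear
  edge (24,4)–(24,10): clear
  edge (24,10)–(13,10): clear
  edge (13,10)–(13,0): clear
  midpoint (19/2,14) outside
  → clear

BLOCKED by obstacle 2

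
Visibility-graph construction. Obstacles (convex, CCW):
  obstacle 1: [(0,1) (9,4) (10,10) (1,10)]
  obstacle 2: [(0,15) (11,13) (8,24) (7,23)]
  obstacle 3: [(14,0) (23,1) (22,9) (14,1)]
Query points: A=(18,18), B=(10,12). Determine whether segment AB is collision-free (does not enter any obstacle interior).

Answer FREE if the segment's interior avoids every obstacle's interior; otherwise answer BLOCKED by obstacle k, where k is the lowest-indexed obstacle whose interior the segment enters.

Obstacle 1 [(0,1) (9,4) (10,10) (1,10)]:
  edge (0,1)–(9,4): clear
  edge (9,4)–(10,10): clear
  edge (10,10)–(1,10): clear
  edge (1,10)–(0,1): clear
  midpoint (14,15) outside
  → clear
Obstacle 2 [(0,15) (11,13) (8,24) (7,23)]:
  edge (0,15)–(11,13): clear
  edge (11,13)–(8,24): clear
  edge (8,24)–(7,23): clear
  edge (7,23)–(0,15): clear
  midpoint (14,15) outside
  → clear
Obstacle 3 [(14,0) (23,1) (22,9) (14,1)]:
  edge (14,0)–(23,1): clear
  edge (23,1)–(22,9): clear
  edge (22,9)–(14,1): clear
  edge (14,1)–(14,0): clear
  midpoint (14,15) outside
  → clear

FREE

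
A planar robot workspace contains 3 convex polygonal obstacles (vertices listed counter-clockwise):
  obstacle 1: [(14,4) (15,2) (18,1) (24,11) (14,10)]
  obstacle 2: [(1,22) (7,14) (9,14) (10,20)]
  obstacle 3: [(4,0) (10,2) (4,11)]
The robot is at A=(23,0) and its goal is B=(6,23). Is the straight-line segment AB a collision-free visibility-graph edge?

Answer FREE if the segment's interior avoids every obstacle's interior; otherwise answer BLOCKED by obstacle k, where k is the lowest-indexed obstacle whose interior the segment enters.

BLOCKED by obstacle 1

Obstacle 1 [(14,4) (15,2) (18,1) (24,11) (14,10)]:
  edge (14,4)–(15,2): clear
  edge (15,2)–(18,1): clear
  edge (18,1)–(24,11): crosses AB
  edge (24,11)–(14,10): crosses AB
  edge (14,10)–(14,4): clear
  → BLOCKED
Obstacle 2 [(1,22) (7,14) (9,14) (10,20)]:
  edge (1,22)–(7,14): clear
  edge (7,14)–(9,14): clear
  edge (9,14)–(10,20): crosses AB
  edge (10,20)–(1,22): crosses AB
  → BLOCKED
Obstacle 3 [(4,0) (10,2) (4,11)]:
  edge (4,0)–(10,2): clear
  edge (10,2)–(4,11): clear
  edge (4,11)–(4,0): clear
  midpoint (29/2,23/2) outside
  → clear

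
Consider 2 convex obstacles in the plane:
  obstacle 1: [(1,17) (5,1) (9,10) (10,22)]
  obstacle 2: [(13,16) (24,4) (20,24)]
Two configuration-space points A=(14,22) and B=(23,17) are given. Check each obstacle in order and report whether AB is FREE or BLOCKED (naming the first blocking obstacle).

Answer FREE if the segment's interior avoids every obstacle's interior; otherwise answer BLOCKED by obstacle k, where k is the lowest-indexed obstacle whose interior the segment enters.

BLOCKED by obstacle 2

Obstacle 1 [(1,17) (5,1) (9,10) (10,22)]:
  edge (1,17)–(5,1): clear
  edge (5,1)–(9,10): clear
  edge (9,10)–(10,22): clear
  edge (10,22)–(1,17): clear
  midpoint (37/2,39/2) outside
  → clear
Obstacle 2 [(13,16) (24,4) (20,24)]:
  edge (13,16)–(24,4): clear
  edge (24,4)–(20,24): crosses AB
  edge (20,24)–(13,16): crosses AB
  → BLOCKED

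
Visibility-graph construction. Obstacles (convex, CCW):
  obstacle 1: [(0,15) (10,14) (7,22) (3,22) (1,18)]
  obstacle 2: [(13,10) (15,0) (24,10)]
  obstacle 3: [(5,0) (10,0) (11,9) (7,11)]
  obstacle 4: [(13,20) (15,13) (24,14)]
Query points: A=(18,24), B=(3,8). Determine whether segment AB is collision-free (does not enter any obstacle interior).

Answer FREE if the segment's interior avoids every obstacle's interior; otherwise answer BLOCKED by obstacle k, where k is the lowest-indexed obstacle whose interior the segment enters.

Obstacle 1 [(0,15) (10,14) (7,22) (3,22) (1,18)]:
  edge (0,15)–(10,14): crosses AB
  edge (10,14)–(7,22): crosses AB
  edge (7,22)–(3,22): clear
  edge (3,22)–(1,18): clear
  edge (1,18)–(0,15): clear
  → BLOCKED
Obstacle 2 [(13,10) (15,0) (24,10)]:
  edge (13,10)–(15,0): clear
  edge (15,0)–(24,10): clear
  edge (24,10)–(13,10): clear
  midpoint (21/2,16) outside
  → clear
Obstacle 3 [(5,0) (10,0) (11,9) (7,11)]:
  edge (5,0)–(10,0): clear
  edge (10,0)–(11,9): clear
  edge (11,9)–(7,11): clear
  edge (7,11)–(5,0): clear
  midpoint (21/2,16) outside
  → clear
Obstacle 4 [(13,20) (15,13) (24,14)]:
  edge (13,20)–(15,13): crosses AB
  edge (15,13)–(24,14): clear
  edge (24,14)–(13,20): crosses AB
  → BLOCKED

BLOCKED by obstacle 1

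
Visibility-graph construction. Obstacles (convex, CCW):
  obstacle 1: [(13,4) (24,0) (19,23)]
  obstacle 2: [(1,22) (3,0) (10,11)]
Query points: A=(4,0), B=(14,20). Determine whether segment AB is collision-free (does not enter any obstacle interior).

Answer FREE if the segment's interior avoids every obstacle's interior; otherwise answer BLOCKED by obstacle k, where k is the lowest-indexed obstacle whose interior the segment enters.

Obstacle 1 [(13,4) (24,0) (19,23)]:
  edge (13,4)–(24,0): clear
  edge (24,0)–(19,23): clear
  edge (19,23)–(13,4): clear
  midpoint (9,10) outside
  → clear
Obstacle 2 [(1,22) (3,0) (10,11)]:
  edge (1,22)–(3,0): clear
  edge (3,0)–(10,11): crosses AB
  edge (10,11)–(1,22): crosses AB
  → BLOCKED

BLOCKED by obstacle 2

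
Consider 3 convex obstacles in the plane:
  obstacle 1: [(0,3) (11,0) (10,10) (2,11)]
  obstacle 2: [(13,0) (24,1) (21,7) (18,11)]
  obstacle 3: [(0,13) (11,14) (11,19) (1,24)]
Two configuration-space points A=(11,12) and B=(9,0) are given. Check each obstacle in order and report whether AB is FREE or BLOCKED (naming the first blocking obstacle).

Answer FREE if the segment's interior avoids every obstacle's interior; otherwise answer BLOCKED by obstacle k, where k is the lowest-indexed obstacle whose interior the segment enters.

BLOCKED by obstacle 1

Obstacle 1 [(0,3) (11,0) (10,10) (2,11)]:
  edge (0,3)–(11,0): crosses AB
  edge (11,0)–(10,10): crosses AB
  edge (10,10)–(2,11): clear
  edge (2,11)–(0,3): clear
  → BLOCKED
Obstacle 2 [(13,0) (24,1) (21,7) (18,11)]:
  edge (13,0)–(24,1): clear
  edge (24,1)–(21,7): clear
  edge (21,7)–(18,11): clear
  edge (18,11)–(13,0): clear
  midpoint (10,6) outside
  → clear
Obstacle 3 [(0,13) (11,14) (11,19) (1,24)]:
  edge (0,13)–(11,14): clear
  edge (11,14)–(11,19): clear
  edge (11,19)–(1,24): clear
  edge (1,24)–(0,13): clear
  midpoint (10,6) outside
  → clear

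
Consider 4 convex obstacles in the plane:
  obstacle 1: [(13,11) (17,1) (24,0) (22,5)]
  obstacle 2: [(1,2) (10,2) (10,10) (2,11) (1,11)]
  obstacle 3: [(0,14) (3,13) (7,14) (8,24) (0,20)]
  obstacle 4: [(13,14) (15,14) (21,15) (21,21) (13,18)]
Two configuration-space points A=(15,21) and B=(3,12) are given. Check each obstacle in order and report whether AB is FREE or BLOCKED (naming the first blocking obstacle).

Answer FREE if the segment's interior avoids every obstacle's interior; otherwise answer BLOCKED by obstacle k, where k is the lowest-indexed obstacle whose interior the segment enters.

BLOCKED by obstacle 3

Obstacle 1 [(13,11) (17,1) (24,0) (22,5)]:
  edge (13,11)–(17,1): clear
  edge (17,1)–(24,0): clear
  edge (24,0)–(22,5): clear
  edge (22,5)–(13,11): clear
  midpoint (9,33/2) outside
  → clear
Obstacle 2 [(1,2) (10,2) (10,10) (2,11) (1,11)]:
  edge (1,2)–(10,2): clear
  edge (10,2)–(10,10): clear
  edge (10,10)–(2,11): clear
  edge (2,11)–(1,11): clear
  edge (1,11)–(1,2): clear
  midpoint (9,33/2) outside
  → clear
Obstacle 3 [(0,14) (3,13) (7,14) (8,24) (0,20)]:
  edge (0,14)–(3,13): clear
  edge (3,13)–(7,14): crosses AB
  edge (7,14)–(8,24): crosses AB
  edge (8,24)–(0,20): clear
  edge (0,20)–(0,14): clear
  → BLOCKED
Obstacle 4 [(13,14) (15,14) (21,15) (21,21) (13,18)]:
  edge (13,14)–(15,14): clear
  edge (15,14)–(21,15): clear
  edge (21,15)–(21,21): clear
  edge (21,21)–(13,18): clear
  edge (13,18)–(13,14): clear
  midpoint (9,33/2) outside
  → clear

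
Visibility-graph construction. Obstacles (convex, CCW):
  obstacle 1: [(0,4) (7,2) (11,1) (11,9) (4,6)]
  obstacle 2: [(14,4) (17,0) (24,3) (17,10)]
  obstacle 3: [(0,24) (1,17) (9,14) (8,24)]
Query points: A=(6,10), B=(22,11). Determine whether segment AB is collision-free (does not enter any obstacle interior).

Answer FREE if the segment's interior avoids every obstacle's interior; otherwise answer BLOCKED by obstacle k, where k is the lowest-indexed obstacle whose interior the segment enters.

FREE

Obstacle 1 [(0,4) (7,2) (11,1) (11,9) (4,6)]:
  edge (0,4)–(7,2): clear
  edge (7,2)–(11,1): clear
  edge (11,1)–(11,9): clear
  edge (11,9)–(4,6): clear
  edge (4,6)–(0,4): clear
  midpoint (14,21/2) outside
  → clear
Obstacle 2 [(14,4) (17,0) (24,3) (17,10)]:
  edge (14,4)–(17,0): clear
  edge (17,0)–(24,3): clear
  edge (24,3)–(17,10): clear
  edge (17,10)–(14,4): clear
  midpoint (14,21/2) outside
  → clear
Obstacle 3 [(0,24) (1,17) (9,14) (8,24)]:
  edge (0,24)–(1,17): clear
  edge (1,17)–(9,14): clear
  edge (9,14)–(8,24): clear
  edge (8,24)–(0,24): clear
  midpoint (14,21/2) outside
  → clear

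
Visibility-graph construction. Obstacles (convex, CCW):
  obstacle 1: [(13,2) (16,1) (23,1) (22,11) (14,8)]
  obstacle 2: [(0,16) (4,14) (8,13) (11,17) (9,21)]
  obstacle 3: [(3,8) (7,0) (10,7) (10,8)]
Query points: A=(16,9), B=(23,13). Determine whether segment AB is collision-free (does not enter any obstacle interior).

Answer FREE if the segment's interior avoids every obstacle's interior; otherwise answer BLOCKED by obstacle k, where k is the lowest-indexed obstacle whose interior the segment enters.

Obstacle 1 [(13,2) (16,1) (23,1) (22,11) (14,8)]:
  edge (13,2)–(16,1): clear
  edge (16,1)–(23,1): clear
  edge (23,1)–(22,11): clear
  edge (22,11)–(14,8): clear
  edge (14,8)–(13,2): clear
  midpoint (39/2,11) outside
  → clear
Obstacle 2 [(0,16) (4,14) (8,13) (11,17) (9,21)]:
  edge (0,16)–(4,14): clear
  edge (4,14)–(8,13): clear
  edge (8,13)–(11,17): clear
  edge (11,17)–(9,21): clear
  edge (9,21)–(0,16): clear
  midpoint (39/2,11) outside
  → clear
Obstacle 3 [(3,8) (7,0) (10,7) (10,8)]:
  edge (3,8)–(7,0): clear
  edge (7,0)–(10,7): clear
  edge (10,7)–(10,8): clear
  edge (10,8)–(3,8): clear
  midpoint (39/2,11) outside
  → clear

FREE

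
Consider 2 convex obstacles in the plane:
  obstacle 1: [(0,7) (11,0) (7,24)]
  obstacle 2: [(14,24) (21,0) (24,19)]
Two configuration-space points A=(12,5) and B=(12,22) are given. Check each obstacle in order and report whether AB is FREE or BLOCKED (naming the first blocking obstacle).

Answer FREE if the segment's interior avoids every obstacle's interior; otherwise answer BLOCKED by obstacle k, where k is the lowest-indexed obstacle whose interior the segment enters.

Obstacle 1 [(0,7) (11,0) (7,24)]:
  edge (0,7)–(11,0): clear
  edge (11,0)–(7,24): clear
  edge (7,24)–(0,7): clear
  midpoint (12,27/2) outside
  → clear
Obstacle 2 [(14,24) (21,0) (24,19)]:
  edge (14,24)–(21,0): clear
  edge (21,0)–(24,19): clear
  edge (24,19)–(14,24): clear
  midpoint (12,27/2) outside
  → clear

FREE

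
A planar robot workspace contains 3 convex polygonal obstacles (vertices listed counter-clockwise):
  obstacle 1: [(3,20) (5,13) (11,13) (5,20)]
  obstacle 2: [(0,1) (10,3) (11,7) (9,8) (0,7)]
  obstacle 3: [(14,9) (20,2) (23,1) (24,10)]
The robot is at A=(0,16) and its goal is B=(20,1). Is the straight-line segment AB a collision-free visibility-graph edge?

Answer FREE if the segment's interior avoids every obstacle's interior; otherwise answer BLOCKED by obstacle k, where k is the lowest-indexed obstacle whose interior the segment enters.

Obstacle 1 [(3,20) (5,13) (11,13) (5,20)]:
  edge (3,20)–(5,13): clear
  edge (5,13)–(11,13): clear
  edge (11,13)–(5,20): clear
  edge (5,20)–(3,20): clear
  midpoint (10,17/2) outside
  → clear
Obstacle 2 [(0,1) (10,3) (11,7) (9,8) (0,7)]:
  edge (0,1)–(10,3): clear
  edge (10,3)–(11,7): clear
  edge (11,7)–(9,8): clear
  edge (9,8)–(0,7): clear
  edge (0,7)–(0,1): clear
  midpoint (10,17/2) outside
  → clear
Obstacle 3 [(14,9) (20,2) (23,1) (24,10)]:
  edge (14,9)–(20,2): clear
  edge (20,2)–(23,1): clear
  edge (23,1)–(24,10): clear
  edge (24,10)–(14,9): clear
  midpoint (10,17/2) outside
  → clear

FREE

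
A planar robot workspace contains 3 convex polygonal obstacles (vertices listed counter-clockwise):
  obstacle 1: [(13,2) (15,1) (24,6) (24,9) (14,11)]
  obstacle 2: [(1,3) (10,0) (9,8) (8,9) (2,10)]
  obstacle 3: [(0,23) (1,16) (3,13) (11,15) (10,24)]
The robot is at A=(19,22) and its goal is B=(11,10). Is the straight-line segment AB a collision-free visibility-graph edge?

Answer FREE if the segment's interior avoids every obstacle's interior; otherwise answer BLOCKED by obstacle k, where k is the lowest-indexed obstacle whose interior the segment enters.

Obstacle 1 [(13,2) (15,1) (24,6) (24,9) (14,11)]:
  edge (13,2)–(15,1): clear
  edge (15,1)–(24,6): clear
  edge (24,6)–(24,9): clear
  edge (24,9)–(14,11): clear
  edge (14,11)–(13,2): clear
  midpoint (15,16) outside
  → clear
Obstacle 2 [(1,3) (10,0) (9,8) (8,9) (2,10)]:
  edge (1,3)–(10,0): clear
  edge (10,0)–(9,8): clear
  edge (9,8)–(8,9): clear
  edge (8,9)–(2,10): clear
  edge (2,10)–(1,3): clear
  midpoint (15,16) outside
  → clear
Obstacle 3 [(0,23) (1,16) (3,13) (11,15) (10,24)]:
  edge (0,23)–(1,16): clear
  edge (1,16)–(3,13): clear
  edge (3,13)–(11,15): clear
  edge (11,15)–(10,24): clear
  edge (10,24)–(0,23): clear
  midpoint (15,16) outside
  → clear

FREE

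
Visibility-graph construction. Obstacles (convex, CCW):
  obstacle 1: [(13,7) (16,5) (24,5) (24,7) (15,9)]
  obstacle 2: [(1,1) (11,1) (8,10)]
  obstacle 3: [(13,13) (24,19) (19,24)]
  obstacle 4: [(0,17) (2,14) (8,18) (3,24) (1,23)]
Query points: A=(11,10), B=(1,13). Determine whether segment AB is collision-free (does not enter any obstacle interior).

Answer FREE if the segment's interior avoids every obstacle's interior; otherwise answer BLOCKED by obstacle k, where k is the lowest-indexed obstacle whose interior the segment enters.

Obstacle 1 [(13,7) (16,5) (24,5) (24,7) (15,9)]:
  edge (13,7)–(16,5): clear
  edge (16,5)–(24,5): clear
  edge (24,5)–(24,7): clear
  edge (24,7)–(15,9): clear
  edge (15,9)–(13,7): clear
  midpoint (6,23/2) outside
  → clear
Obstacle 2 [(1,1) (11,1) (8,10)]:
  edge (1,1)–(11,1): clear
  edge (11,1)–(8,10): clear
  edge (8,10)–(1,1): clear
  midpoint (6,23/2) outside
  → clear
Obstacle 3 [(13,13) (24,19) (19,24)]:
  edge (13,13)–(24,19): clear
  edge (24,19)–(19,24): clear
  edge (19,24)–(13,13): clear
  midpoint (6,23/2) outside
  → clear
Obstacle 4 [(0,17) (2,14) (8,18) (3,24) (1,23)]:
  edge (0,17)–(2,14): clear
  edge (2,14)–(8,18): clear
  edge (8,18)–(3,24): clear
  edge (3,24)–(1,23): clear
  edge (1,23)–(0,17): clear
  midpoint (6,23/2) outside
  → clear

FREE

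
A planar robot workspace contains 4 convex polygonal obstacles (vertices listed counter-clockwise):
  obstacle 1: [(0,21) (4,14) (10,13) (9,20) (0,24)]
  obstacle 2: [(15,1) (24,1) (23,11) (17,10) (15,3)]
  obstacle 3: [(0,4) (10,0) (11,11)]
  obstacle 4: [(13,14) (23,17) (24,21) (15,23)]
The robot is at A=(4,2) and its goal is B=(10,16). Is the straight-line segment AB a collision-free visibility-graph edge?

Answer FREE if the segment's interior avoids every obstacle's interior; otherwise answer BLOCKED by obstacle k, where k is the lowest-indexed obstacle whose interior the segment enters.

Obstacle 1 [(0,21) (4,14) (10,13) (9,20) (0,24)]:
  edge (0,21)–(4,14): clear
  edge (4,14)–(10,13): crosses AB
  edge (10,13)–(9,20): crosses AB
  edge (9,20)–(0,24): clear
  edge (0,24)–(0,21): clear
  → BLOCKED
Obstacle 2 [(15,1) (24,1) (23,11) (17,10) (15,3)]:
  edge (15,1)–(24,1): clear
  edge (24,1)–(23,11): clear
  edge (23,11)–(17,10): clear
  edge (17,10)–(15,3): clear
  edge (15,3)–(15,1): clear
  midpoint (7,9) outside
  → clear
Obstacle 3 [(0,4) (10,0) (11,11)]:
  edge (0,4)–(10,0): crosses AB
  edge (10,0)–(11,11): clear
  edge (11,11)–(0,4): crosses AB
  → BLOCKED
Obstacle 4 [(13,14) (23,17) (24,21) (15,23)]:
  edge (13,14)–(23,17): clear
  edge (23,17)–(24,21): clear
  edge (24,21)–(15,23): clear
  edge (15,23)–(13,14): clear
  midpoint (7,9) outside
  → clear

BLOCKED by obstacle 1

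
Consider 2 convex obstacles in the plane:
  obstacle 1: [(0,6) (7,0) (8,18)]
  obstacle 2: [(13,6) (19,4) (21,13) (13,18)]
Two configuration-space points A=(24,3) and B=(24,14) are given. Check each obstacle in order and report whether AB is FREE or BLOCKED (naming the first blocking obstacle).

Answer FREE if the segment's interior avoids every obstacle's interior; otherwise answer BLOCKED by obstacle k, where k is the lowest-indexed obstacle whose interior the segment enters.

Obstacle 1 [(0,6) (7,0) (8,18)]:
  edge (0,6)–(7,0): clear
  edge (7,0)–(8,18): clear
  edge (8,18)–(0,6): clear
  midpoint (24,17/2) outside
  → clear
Obstacle 2 [(13,6) (19,4) (21,13) (13,18)]:
  edge (13,6)–(19,4): clear
  edge (19,4)–(21,13): clear
  edge (21,13)–(13,18): clear
  edge (13,18)–(13,6): clear
  midpoint (24,17/2) outside
  → clear

FREE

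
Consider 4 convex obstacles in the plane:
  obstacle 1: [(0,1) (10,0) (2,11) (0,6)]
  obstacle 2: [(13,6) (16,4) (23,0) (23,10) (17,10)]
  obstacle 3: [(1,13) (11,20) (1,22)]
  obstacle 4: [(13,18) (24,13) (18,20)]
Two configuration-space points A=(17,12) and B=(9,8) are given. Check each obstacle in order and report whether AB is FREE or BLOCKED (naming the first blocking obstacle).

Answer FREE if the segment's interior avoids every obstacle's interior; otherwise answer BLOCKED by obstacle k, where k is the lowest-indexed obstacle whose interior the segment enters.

Obstacle 1 [(0,1) (10,0) (2,11) (0,6)]:
  edge (0,1)–(10,0): clear
  edge (10,0)–(2,11): clear
  edge (2,11)–(0,6): clear
  edge (0,6)–(0,1): clear
  midpoint (13,10) outside
  → clear
Obstacle 2 [(13,6) (16,4) (23,0) (23,10) (17,10)]:
  edge (13,6)–(16,4): clear
  edge (16,4)–(23,0): clear
  edge (23,0)–(23,10): clear
  edge (23,10)–(17,10): clear
  edge (17,10)–(13,6): clear
  midpoint (13,10) outside
  → clear
Obstacle 3 [(1,13) (11,20) (1,22)]:
  edge (1,13)–(11,20): clear
  edge (11,20)–(1,22): clear
  edge (1,22)–(1,13): clear
  midpoint (13,10) outside
  → clear
Obstacle 4 [(13,18) (24,13) (18,20)]:
  edge (13,18)–(24,13): clear
  edge (24,13)–(18,20): clear
  edge (18,20)–(13,18): clear
  midpoint (13,10) outside
  → clear

FREE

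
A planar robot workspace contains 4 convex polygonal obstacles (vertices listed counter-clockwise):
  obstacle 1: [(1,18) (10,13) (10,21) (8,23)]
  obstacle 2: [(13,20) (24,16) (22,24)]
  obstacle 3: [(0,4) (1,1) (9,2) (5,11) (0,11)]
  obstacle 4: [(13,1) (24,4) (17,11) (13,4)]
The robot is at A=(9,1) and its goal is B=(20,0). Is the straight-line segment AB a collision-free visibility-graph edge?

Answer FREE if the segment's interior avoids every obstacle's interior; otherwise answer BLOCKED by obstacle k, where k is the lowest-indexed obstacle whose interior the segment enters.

Obstacle 1 [(1,18) (10,13) (10,21) (8,23)]:
  edge (1,18)–(10,13): clear
  edge (10,13)–(10,21): clear
  edge (10,21)–(8,23): clear
  edge (8,23)–(1,18): clear
  midpoint (29/2,1/2) outside
  → clear
Obstacle 2 [(13,20) (24,16) (22,24)]:
  edge (13,20)–(24,16): clear
  edge (24,16)–(22,24): clear
  edge (22,24)–(13,20): clear
  midpoint (29/2,1/2) outside
  → clear
Obstacle 3 [(0,4) (1,1) (9,2) (5,11) (0,11)]:
  edge (0,4)–(1,1): clear
  edge (1,1)–(9,2): clear
  edge (9,2)–(5,11): clear
  edge (5,11)–(0,11): clear
  edge (0,11)–(0,4): clear
  midpoint (29/2,1/2) outside
  → clear
Obstacle 4 [(13,1) (24,4) (17,11) (13,4)]:
  edge (13,1)–(24,4): clear
  edge (24,4)–(17,11): clear
  edge (17,11)–(13,4): clear
  edge (13,4)–(13,1): clear
  midpoint (29/2,1/2) outside
  → clear

FREE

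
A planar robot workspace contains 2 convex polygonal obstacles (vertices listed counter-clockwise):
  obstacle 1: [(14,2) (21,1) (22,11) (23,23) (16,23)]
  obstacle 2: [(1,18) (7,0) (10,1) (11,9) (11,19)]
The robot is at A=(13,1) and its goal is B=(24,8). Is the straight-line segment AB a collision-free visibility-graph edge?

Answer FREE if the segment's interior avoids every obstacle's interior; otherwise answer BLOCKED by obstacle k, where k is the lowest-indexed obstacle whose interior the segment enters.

Obstacle 1 [(14,2) (21,1) (22,11) (23,23) (16,23)]:
  edge (14,2)–(21,1): crosses AB
  edge (21,1)–(22,11): crosses AB
  edge (22,11)–(23,23): clear
  edge (23,23)–(16,23): clear
  edge (16,23)–(14,2): clear
  → BLOCKED
Obstacle 2 [(1,18) (7,0) (10,1) (11,9) (11,19)]:
  edge (1,18)–(7,0): clear
  edge (7,0)–(10,1): clear
  edge (10,1)–(11,9): clear
  edge (11,9)–(11,19): clear
  edge (11,19)–(1,18): clear
  midpoint (37/2,9/2) outside
  → clear

BLOCKED by obstacle 1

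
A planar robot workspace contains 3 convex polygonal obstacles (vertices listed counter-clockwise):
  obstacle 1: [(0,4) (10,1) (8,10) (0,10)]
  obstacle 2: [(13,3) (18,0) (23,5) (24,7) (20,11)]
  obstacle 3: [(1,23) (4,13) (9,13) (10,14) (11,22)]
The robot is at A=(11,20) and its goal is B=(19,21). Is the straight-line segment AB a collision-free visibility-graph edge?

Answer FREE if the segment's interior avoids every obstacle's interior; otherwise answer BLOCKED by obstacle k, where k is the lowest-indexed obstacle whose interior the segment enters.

FREE

Obstacle 1 [(0,4) (10,1) (8,10) (0,10)]:
  edge (0,4)–(10,1): clear
  edge (10,1)–(8,10): clear
  edge (8,10)–(0,10): clear
  edge (0,10)–(0,4): clear
  midpoint (15,41/2) outside
  → clear
Obstacle 2 [(13,3) (18,0) (23,5) (24,7) (20,11)]:
  edge (13,3)–(18,0): clear
  edge (18,0)–(23,5): clear
  edge (23,5)–(24,7): clear
  edge (24,7)–(20,11): clear
  edge (20,11)–(13,3): clear
  midpoint (15,41/2) outside
  → clear
Obstacle 3 [(1,23) (4,13) (9,13) (10,14) (11,22)]:
  edge (1,23)–(4,13): clear
  edge (4,13)–(9,13): clear
  edge (9,13)–(10,14): clear
  edge (10,14)–(11,22): clear
  edge (11,22)–(1,23): clear
  midpoint (15,41/2) outside
  → clear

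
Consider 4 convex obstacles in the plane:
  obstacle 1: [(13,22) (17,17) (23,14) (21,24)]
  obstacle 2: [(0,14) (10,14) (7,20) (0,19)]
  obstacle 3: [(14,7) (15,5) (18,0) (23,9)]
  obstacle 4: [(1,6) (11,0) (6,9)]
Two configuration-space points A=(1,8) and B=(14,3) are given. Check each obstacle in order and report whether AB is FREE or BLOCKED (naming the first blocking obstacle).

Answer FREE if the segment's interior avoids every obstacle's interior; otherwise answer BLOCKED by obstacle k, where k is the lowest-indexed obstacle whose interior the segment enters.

BLOCKED by obstacle 4

Obstacle 1 [(13,22) (17,17) (23,14) (21,24)]:
  edge (13,22)–(17,17): clear
  edge (17,17)–(23,14): clear
  edge (23,14)–(21,24): clear
  edge (21,24)–(13,22): clear
  midpoint (15/2,11/2) outside
  → clear
Obstacle 2 [(0,14) (10,14) (7,20) (0,19)]:
  edge (0,14)–(10,14): clear
  edge (10,14)–(7,20): clear
  edge (7,20)–(0,19): clear
  edge (0,19)–(0,14): clear
  midpoint (15/2,11/2) outside
  → clear
Obstacle 3 [(14,7) (15,5) (18,0) (23,9)]:
  edge (14,7)–(15,5): clear
  edge (15,5)–(18,0): clear
  edge (18,0)–(23,9): clear
  edge (23,9)–(14,7): clear
  midpoint (15/2,11/2) outside
  → clear
Obstacle 4 [(1,6) (11,0) (6,9)]:
  edge (1,6)–(11,0): clear
  edge (11,0)–(6,9): crosses AB
  edge (6,9)–(1,6): crosses AB
  → BLOCKED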